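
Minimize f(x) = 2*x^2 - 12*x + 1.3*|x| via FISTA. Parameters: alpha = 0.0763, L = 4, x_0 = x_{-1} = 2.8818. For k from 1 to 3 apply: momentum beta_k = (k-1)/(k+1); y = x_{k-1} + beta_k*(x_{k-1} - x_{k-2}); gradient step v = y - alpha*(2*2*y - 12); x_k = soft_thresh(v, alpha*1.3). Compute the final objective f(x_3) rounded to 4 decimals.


FISTA on f(x) = 2*x^2 - 12*x + 1.3*|x|
L = 4, alpha = 0.0763
Iteration 1: beta = 0.0, y = 2.8818 + 0.0*(2.8818 - 2.8818) = 2.8818
  grad(y) = -0.4728, v = y - alpha*grad = 2.9179
  prox(v) = soft_thresh(2.9179, 0.0992) = 2.8187
Iteration 2: beta = 0.3333, y = 2.8187 + 0.3333*(2.8187 - 2.8818) = 2.7976
  grad(y) = -0.8094, v = y - alpha*grad = 2.8594
  prox(v) = soft_thresh(2.8594, 0.0992) = 2.7602
Iteration 3: beta = 0.5, y = 2.7602 + 0.5*(2.7602 - 2.8187) = 2.731
  grad(y) = -1.0761, v = y - alpha*grad = 2.8131
  prox(v) = soft_thresh(2.8131, 0.0992) = 2.7139
f(x_3) = 2*2.7139^2 - 12*2.7139 + 1.3*|2.7139| = -14.3082


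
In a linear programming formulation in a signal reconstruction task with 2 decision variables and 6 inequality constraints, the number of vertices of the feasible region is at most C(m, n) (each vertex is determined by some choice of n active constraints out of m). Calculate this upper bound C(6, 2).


Each vertex corresponds to some choice of n active constraints out of m, so the number of vertices is at most C(m, n) = m! / (n!(m-n)!).
m = 6, n = 2
Numerator: 6 * 5
Denominator: 2! = 2
C(6, 2) = 15


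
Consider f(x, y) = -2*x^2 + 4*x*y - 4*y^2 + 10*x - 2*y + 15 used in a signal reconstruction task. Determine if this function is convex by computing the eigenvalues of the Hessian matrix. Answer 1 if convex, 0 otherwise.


The Hessian of f(x,y) = -2*x^2 + 4*x*y - 4*y^2 + 10*x - 2*y + 15 is:
H = [[-4, 4], [4, -8]]
Trace = -4 - 8 = -12
Determinant = -4*-8 - (4)^2 = 16
Discriminant = (-12)^2 - 4*16 = 80.0
Eigenvalues: lambda_1 = -10.4721, lambda_2 = -1.5279
The function is not convex.

0


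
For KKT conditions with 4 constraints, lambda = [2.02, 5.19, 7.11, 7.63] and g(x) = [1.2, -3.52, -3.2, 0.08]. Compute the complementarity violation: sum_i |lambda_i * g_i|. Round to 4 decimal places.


KKT complementary slackness check:
lambda_1 * g_1 = 2.02 * 1.2 = 2.424
lambda_2 * g_2 = 5.19 * -3.52 = -18.2688
lambda_3 * g_3 = 7.11 * -3.2 = -22.752
lambda_4 * g_4 = 7.63 * 0.08 = 0.6104
Total violation = 2.424 + 18.2688 + 22.752 + 0.6104 = 44.0552


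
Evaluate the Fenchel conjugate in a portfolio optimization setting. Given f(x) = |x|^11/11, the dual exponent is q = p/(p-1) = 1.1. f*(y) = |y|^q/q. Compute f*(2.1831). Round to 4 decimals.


The conjugate exponent q satisfies 1/p + 1/q = 1.
p = 11, so q = 11/(11 - 1) = 1.1
|y|^q = 2.1831^1.1 = 2.3604
f*(2.1831) = 2.3604 / 1.1 = 2.1458


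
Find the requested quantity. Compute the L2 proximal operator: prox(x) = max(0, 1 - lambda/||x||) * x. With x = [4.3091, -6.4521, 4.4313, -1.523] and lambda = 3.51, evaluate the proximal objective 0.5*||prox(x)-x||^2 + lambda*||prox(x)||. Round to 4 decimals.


Step 1: Compute ||x||.
||x|| = 9.0639
Step 2: Compute scaling factor.
scale = max(0, 1 - 3.51/9.0639) = 0.6127
Step 3: prox(x) = [2.6404, -3.9535, 2.7153, -0.9332]
||prox(x)|| = 5.5539
Step 4: Proximal objective.
0.5*||prox-x||^2 = 6.1601
lambda*||prox|| = 19.4942
Total = 25.6542


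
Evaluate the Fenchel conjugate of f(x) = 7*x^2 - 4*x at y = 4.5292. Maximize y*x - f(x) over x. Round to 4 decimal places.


f*(y) = sup_x {y*x - a*x^2 - b*x} = sup_x {(y-b)*x - a*x^2}
FOC: (y - b) - 2a*x = 0 => x* = (y - b)/(2a)
x* = (4.5292 + 4)/(2*7) = 0.6092
f*(4.5292) = (y-b)^2/(4a) = (4.5292 + 4)^2/(4*7)
= 72.7473/28 = 2.5981


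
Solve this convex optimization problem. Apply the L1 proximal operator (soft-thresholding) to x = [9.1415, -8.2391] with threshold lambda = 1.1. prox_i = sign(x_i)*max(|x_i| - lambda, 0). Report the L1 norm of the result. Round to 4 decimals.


Soft-thresholding with lambda = 1.1:
prox(9.1415) = sign(9.1415)*max(|9.1415| - 1.1, 0) = 8.0415
prox(-8.2391) = sign(-8.2391)*max(|-8.2391| - 1.1, 0) = -7.1391
prox(x) = [8.0415, -7.1391]
||prox(x)||_1 = 8.0415 + 7.1391 = 15.1806


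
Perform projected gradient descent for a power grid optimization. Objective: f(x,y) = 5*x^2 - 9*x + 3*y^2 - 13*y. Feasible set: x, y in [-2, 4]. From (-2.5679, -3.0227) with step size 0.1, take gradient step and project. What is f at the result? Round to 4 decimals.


Step 1: Compute gradient at (-2.5679, -3.0227).
grad_x = 2*5*-2.5679 - 9 = -34.679
grad_y = 2*3*-3.0227 - 13 = -31.1362
Step 2: Gradient step.
x_raw = -2.5679 - 0.1*-34.679 = 0.9
y_raw = -3.0227 - 0.1*-31.1362 = 0.0909
Step 3: Project onto [-2, 4].
x_proj = clip(0.9) = 0.9
y_proj = clip(0.0909) = 0.0909
Step 4: Evaluate f.
f(0.9, 0.0909) = -5.2072


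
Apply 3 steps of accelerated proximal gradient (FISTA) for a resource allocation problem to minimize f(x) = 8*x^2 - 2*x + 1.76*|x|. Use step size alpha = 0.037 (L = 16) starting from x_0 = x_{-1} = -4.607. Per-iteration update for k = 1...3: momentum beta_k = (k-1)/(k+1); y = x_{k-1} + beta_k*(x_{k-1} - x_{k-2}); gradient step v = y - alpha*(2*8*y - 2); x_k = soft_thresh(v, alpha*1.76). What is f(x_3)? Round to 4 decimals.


FISTA on f(x) = 8*x^2 - 2*x + 1.76*|x|
L = 16, alpha = 0.037
Iteration 1: beta = 0.0, y = -4.607 + 0.0*(-4.607 + 4.607) = -4.607
  grad(y) = -75.712, v = y - alpha*grad = -1.8057
  prox(v) = soft_thresh(-1.8057, 0.0651) = -1.7405
Iteration 2: beta = 0.3333, y = -1.7405 + 0.3333*(-1.7405 + 4.607) = -0.785
  grad(y) = -14.5608, v = y - alpha*grad = -0.2463
  prox(v) = soft_thresh(-0.2463, 0.0651) = -0.1812
Iteration 3: beta = 0.5, y = -0.1812 + 0.5*(-0.1812 + 1.7405) = 0.5985
  grad(y) = 7.576, v = y - alpha*grad = 0.3182
  prox(v) = soft_thresh(0.3182, 0.0651) = 0.2531
f(x_3) = 8*0.2531^2 - 2*0.2531 + 1.76*|0.2531| = 0.4516


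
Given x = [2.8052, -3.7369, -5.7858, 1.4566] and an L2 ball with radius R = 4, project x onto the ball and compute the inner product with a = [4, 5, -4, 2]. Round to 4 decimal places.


Step 1: Compute ||x|| (intermediates to 6 decimals).
||x|| = sqrt(2.8052^2 + (-3.7369)^2 + (-5.7858)^2 + 1.4566^2) = 7.578307
Step 2: Project.
Since ||x|| > R, scale = R/||x|| = 4/7.578307 = 0.527822, proj(x) = scale * x
proj(x) = [1.480646, -1.972418, -3.053873, 0.768826]
Step 3: Dot product.
a^T * proj(x) = 4*1.480646 + 5*(-1.972418) - 4*(-3.053873) + 2*0.768826 = 9.8136


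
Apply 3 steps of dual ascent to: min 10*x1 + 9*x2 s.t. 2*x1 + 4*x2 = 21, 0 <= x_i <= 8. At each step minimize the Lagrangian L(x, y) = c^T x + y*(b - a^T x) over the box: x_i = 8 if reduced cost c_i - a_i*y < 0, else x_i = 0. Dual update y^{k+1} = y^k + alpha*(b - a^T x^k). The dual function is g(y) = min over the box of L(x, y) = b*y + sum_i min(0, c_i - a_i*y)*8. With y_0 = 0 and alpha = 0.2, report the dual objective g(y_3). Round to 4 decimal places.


Dual ascent for LP: min 10*x1 + 9*x2, 2*x1 + 4*x2 = 21, 0 <= x_i <= 8
Step 1: y^k = 0.0, reduced costs: (10.0, 9.0)
  x^k = (0.0, 0.0), subgradient = b - a^T x = 21.0
  y^{k+1} = 0.0 + 0.2*21.0 = 4.2
Step 2: y^k = 4.2, reduced costs: (1.6, -7.8)
  x^k = (0.0, 8.0), subgradient = b - a^T x = -11.0
  y^{k+1} = 4.2 + 0.2*-11.0 = 2.0
Step 3: y^k = 2.0, reduced costs: (6.0, 1.0)
  x^k = (0.0, 0.0), subgradient = b - a^T x = 21.0
  y^{k+1} = 2.0 + 0.2*21.0 = 6.2
Dual objective at y_3 = 6.2: reduced costs (-2.4, -15.8), box minimizer x = (8.0, 8.0)
g(y_3) = b*y + (c1 - a1*y)*x1 + (c2 - a2*y)*x2 = 21*6.2 + (-2.4)*8.0 + (-15.8)*8.0 = 130.2 - 19.2 - 126.4 = -15.4


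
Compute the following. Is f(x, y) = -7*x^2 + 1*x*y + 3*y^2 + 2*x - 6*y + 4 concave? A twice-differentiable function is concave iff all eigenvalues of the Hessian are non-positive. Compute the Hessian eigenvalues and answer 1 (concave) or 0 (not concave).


The Hessian of f(x,y) = -7*x^2 + 1*x*y + 3*y^2 + 2*x - 6*y + 4 is:
H = [[-14, 1], [1, 6]]
Trace = -14 + 6 = -8
Determinant = -14*6 - (1)^2 = -85
Discriminant = (-8)^2 - 4*-85 = 404.0
Eigenvalues: lambda_1 = -14.0499, lambda_2 = 6.0499
The function is not concave.

0


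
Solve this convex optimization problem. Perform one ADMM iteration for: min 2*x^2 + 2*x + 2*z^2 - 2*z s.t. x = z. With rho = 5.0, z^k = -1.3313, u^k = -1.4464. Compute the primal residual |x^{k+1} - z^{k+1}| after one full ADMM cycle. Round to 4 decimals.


ADMM iteration with rho = 5.0, z^k = -1.3313, u^k = -1.4464
Step 1: x-update.
Minimize 2*x^2 + 2*x + (5.0/2)*(x + 1.3313 - 1.4464)^2
FOC: (2*2 + 5.0)*x = -2 + 5.0*(-1.3313 + 1.4464)
x^{k+1} = -0.1583
Step 2: z-update.
Minimize 2*z^2 - 2*z + (5.0/2)*(-0.1583 - z - 1.4464)^2
FOC: (2*2 + 5.0)*z = 2 + 5.0*(-0.1583 - 1.4464)
z^{k+1} = -0.6693
Step 3: u-update.
u^{k+1} = -1.4464 - 0.1583 + 0.6693 = -0.9354
Step 4: Primal residual = |-0.1583 + 0.6693| = 0.511


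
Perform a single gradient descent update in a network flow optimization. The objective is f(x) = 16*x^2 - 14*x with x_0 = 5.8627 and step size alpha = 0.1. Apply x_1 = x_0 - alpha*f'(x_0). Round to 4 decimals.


We compute the gradient at x_0 and apply the update.
f'(x) = 32*x - 14
f'(5.8627) = 32*5.8627 - 14 = 173.6064
x_1 = 5.8627 - 0.1*173.6064 = -11.4979


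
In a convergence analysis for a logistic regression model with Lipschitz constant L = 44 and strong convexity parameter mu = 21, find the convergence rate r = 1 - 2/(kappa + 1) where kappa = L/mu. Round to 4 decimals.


Step 1: Compute the condition number.
kappa = L/mu = 44/21 = 2.0952
Step 2: Compute the convergence rate.
r = 1 - 2/(kappa + 1) = 1 - 2*mu/(L + mu) = (L - mu)/(L + mu) = 23/65 = 0.3538


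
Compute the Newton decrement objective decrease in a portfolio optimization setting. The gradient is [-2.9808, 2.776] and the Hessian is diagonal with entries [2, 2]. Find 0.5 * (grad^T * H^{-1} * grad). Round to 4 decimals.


Step 1: H is diagonal, so H^(-1) * g = [-1.4904, 1.388].
Step 2: g^T H^(-1) g = sum_i g_i^2 / H_ii
  = (-2.9808)^2/2 + (2.776)^2/2
  = 4.4426 + 3.8531 = 8.2957
Step 3: Objective decrease = 0.5 * g^T H^(-1) g = 4.1478


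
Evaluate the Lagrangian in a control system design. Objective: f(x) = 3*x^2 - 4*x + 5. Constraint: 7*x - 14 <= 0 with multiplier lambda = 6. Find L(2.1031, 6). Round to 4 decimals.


Step 1: Evaluate f(x).
f(2.1031) = 3*2.1031^2 - 4*2.1031 + 5 = 9.8567
Step 2: Evaluate g(x).
g(2.1031) = 7*2.1031 - 14 = 0.7217
Step 3: Compute Lagrangian.
L = 9.8567 + 6*0.7217 = 14.1869


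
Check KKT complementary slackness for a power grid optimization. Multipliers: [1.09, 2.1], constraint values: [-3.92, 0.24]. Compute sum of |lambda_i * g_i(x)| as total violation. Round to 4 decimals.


KKT complementary slackness check:
lambda_1 * g_1 = 1.09 * -3.92 = -4.2728
lambda_2 * g_2 = 2.1 * 0.24 = 0.504
Total violation = 4.2728 + 0.504 = 4.7768


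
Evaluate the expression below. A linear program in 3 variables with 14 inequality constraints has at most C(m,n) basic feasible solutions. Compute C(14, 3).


Each vertex corresponds to some choice of n active constraints out of m, so the number of vertices is at most C(m, n) = m! / (n!(m-n)!).
m = 14, n = 3
Numerator: 14 * 13 * 12
Denominator: 3! = 6
C(14, 3) = 364


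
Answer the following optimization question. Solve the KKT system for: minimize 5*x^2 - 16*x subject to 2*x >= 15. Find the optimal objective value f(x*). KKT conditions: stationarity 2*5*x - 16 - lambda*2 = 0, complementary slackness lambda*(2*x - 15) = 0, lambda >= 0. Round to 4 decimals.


Step 1: Try lambda = 0 (constraint inactive).
x_unc = 16/(2*5) = 1.6
Check: 2*1.6 = 3.2 < 15 -- violated!
Step 2: Constraint must be active: 2*x = 15
x* = 15/2 = 7.5
lambda = (2*5*7.5 - 16)/2 = 29.5
Step 3: Compute optimal value.
f(x*) = 5*7.5^2 - 16*7.5 = 161.25


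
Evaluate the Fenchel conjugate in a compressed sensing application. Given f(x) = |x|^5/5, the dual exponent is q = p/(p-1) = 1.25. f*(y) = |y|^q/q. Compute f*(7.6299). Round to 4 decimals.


The conjugate exponent q satisfies 1/p + 1/q = 1.
p = 5, so q = 5/(5 - 1) = 1.25
|y|^q = 7.6299^1.25 = 12.6809
f*(7.6299) = 12.6809 / 1.25 = 10.1447


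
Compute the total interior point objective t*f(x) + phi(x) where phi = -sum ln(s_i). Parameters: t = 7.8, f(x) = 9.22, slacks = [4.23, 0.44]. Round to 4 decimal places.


Step 1: Compute log-barrier.
ln values: [1.4422, -0.821]
phi = -(1.4422 - 0.821) = -0.6212
Step 2: Compute augmented objective.
t*f(x) = 7.8*9.22 = 71.916
Total = 71.916 - 0.6212 = 71.2948


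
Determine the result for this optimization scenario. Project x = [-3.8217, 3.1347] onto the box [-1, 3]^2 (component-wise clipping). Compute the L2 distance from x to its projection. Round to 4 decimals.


Project each component onto [-1, 3].
clip(-3.8217) = -1.0, clip(3.1347) = 3.0
Projection = [-1.0, 3.0]
Squared diffs: [7.962, 0.0181]
Distance = sqrt(7.9801) = 2.8249


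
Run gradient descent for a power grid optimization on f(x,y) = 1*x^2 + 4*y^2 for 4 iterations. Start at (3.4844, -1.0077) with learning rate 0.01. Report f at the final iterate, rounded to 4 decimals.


Gradient descent on f(x,y) = 1*x^2 + 4*y^2.
Starting point: (3.4844, -1.0077), alpha = 0.01
Step 1: grad_x = 2*1*3.4844 = 6.9688, grad_y = 2*4*-1.0077 = -8.0616
  x_1 = 3.4844 - 0.01*6.9688 = 3.4147
  y_1 = -1.0077 - 0.01*-8.0616 = -0.9271
Step 2: grad_x = 2*1*3.4147 = 6.8294, grad_y = 2*4*-0.9271 = -7.4167
  x_2 = 3.4147 - 0.01*6.8294 = 3.3464
  y_2 = -0.9271 - 0.01*-7.4167 = -0.8529
Step 3: grad_x = 2*1*3.3464 = 6.6928, grad_y = 2*4*-0.8529 = -6.8233
  x_3 = 3.3464 - 0.01*6.6928 = 3.2795
  y_3 = -0.8529 - 0.01*-6.8233 = -0.7847
Step 4: grad_x = 2*1*3.2795 = 6.559, grad_y = 2*4*-0.7847 = -6.2775
  x_4 = 3.2795 - 0.01*6.559 = 3.2139
  y_4 = -0.7847 - 0.01*-6.2775 = -0.7219
f(3.2139, -0.7219) = 1*3.2139^2 + 4*(-0.7219)^2 = 12.4138


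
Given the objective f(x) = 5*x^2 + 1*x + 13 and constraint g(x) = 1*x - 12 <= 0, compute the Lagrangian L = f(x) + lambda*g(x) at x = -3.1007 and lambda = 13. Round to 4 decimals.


Step 1: Evaluate f(x).
f(-3.1007) = 5*(-3.1007)^2 + 1*(-3.1007) + 13 = 57.971
Step 2: Evaluate g(x).
g(-3.1007) = 1*-3.1007 - 12 = -15.1007
Step 3: Compute Lagrangian.
L = 57.971 + 13*-15.1007 = -138.3381


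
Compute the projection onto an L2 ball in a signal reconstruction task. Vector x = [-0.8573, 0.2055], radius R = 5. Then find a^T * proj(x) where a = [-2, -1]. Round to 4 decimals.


Step 1: Compute ||x|| (intermediates to 6 decimals).
||x|| = sqrt((-0.8573)^2 + 0.2055^2) = 0.881586
Step 2: Project.
Since ||x|| <= R, proj = x (no scaling needed).
proj(x) = [-0.8573, 0.2055]
Step 3: Dot product.
a^T * proj(x) = -2*(-0.8573) - 1*0.2055 = 1.5091


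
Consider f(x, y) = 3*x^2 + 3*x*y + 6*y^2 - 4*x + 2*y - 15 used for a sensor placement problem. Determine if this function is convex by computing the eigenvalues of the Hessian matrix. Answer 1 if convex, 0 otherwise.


The Hessian of f(x,y) = 3*x^2 + 3*x*y + 6*y^2 - 4*x + 2*y - 15 is:
H = [[6, 3], [3, 12]]
Trace = 6 + 12 = 18
Determinant = 6*12 - (3)^2 = 63
Discriminant = (18)^2 - 4*63 = 72.0
Eigenvalues: lambda_1 = 4.7574, lambda_2 = 13.2426
The function is convex.

1


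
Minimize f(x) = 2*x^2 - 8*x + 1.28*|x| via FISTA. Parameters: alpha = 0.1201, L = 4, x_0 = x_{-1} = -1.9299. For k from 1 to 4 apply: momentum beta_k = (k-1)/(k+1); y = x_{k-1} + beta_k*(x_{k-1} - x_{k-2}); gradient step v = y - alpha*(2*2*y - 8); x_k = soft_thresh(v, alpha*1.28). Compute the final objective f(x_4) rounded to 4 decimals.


FISTA on f(x) = 2*x^2 - 8*x + 1.28*|x|
L = 4, alpha = 0.1201
Iteration 1: beta = 0.0, y = -1.9299 + 0.0*(-1.9299 + 1.9299) = -1.9299
  grad(y) = -15.7196, v = y - alpha*grad = -0.042
  prox(v) = soft_thresh(-0.042, 0.1537) = 0.0
Iteration 2: beta = 0.3333, y = 0.0 + 0.3333*(0.0 + 1.9299) = 0.6433
  grad(y) = -5.4268, v = y - alpha*grad = 1.2951
  prox(v) = soft_thresh(1.2951, 0.1537) = 1.1413
Iteration 3: beta = 0.5, y = 1.1413 + 0.5*(1.1413 - 0.0) = 1.712
  grad(y) = -1.152, v = y - alpha*grad = 1.8504
  prox(v) = soft_thresh(1.8504, 0.1537) = 1.6966
Iteration 4: beta = 0.6, y = 1.6966 + 0.6*(1.6966 - 1.1413) = 2.0298
  grad(y) = 0.1192, v = y - alpha*grad = 2.0155
  prox(v) = soft_thresh(2.0155, 0.1537) = 1.8618
f(x_4) = 2*1.8618^2 - 8*1.8618 + 1.28*|1.8618| = -5.5787


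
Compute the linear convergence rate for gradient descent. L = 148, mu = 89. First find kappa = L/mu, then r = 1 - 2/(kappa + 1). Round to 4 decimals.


Step 1: Compute the condition number.
kappa = L/mu = 148/89 = 1.6629
Step 2: Compute the convergence rate.
r = 1 - 2/(kappa + 1) = 1 - 2*mu/(L + mu) = (L - mu)/(L + mu) = 59/237 = 0.2489


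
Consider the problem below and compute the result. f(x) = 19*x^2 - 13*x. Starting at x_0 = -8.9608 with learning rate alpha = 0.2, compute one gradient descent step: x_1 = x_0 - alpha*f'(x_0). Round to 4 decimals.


We compute the gradient at x_0 and apply the update.
f'(x) = 38*x - 13
f'(-8.9608) = 38*-8.9608 - 13 = -353.5104
x_1 = -8.9608 - 0.2*-353.5104 = 61.7413


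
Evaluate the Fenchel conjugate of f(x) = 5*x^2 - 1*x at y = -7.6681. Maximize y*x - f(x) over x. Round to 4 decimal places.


f*(y) = sup_x {y*x - a*x^2 - b*x} = sup_x {(y-b)*x - a*x^2}
FOC: (y - b) - 2a*x = 0 => x* = (y - b)/(2a)
x* = (-7.6681 + 1)/(2*5) = -0.6668
f*(-7.6681) = (y-b)^2/(4a) = (-7.6681 + 1)^2/(4*5)
= 44.4636/20 = 2.2232


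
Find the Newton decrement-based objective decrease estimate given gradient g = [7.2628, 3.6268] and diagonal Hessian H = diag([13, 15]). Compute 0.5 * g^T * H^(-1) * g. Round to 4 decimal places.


Step 1: H is diagonal, so H^(-1) * g = [0.5587, 0.2418].
Step 2: g^T H^(-1) g = sum_i g_i^2 / H_ii
  = (7.2628)^2/13 + (3.6268)^2/15
  = 4.0576 + 0.8769 = 4.9345
Step 3: Objective decrease = 0.5 * g^T H^(-1) g = 2.4672


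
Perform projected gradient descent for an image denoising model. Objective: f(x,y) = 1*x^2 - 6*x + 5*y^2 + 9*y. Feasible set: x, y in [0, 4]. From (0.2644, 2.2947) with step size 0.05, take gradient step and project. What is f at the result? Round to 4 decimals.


Step 1: Compute gradient at (0.2644, 2.2947).
grad_x = 2*1*0.2644 - 6 = -5.4712
grad_y = 2*5*2.2947 + 9 = 31.947
Step 2: Gradient step.
x_raw = 0.2644 - 0.05*-5.4712 = 0.538
y_raw = 2.2947 - 0.05*31.947 = 0.6974
Step 3: Project onto [0, 4].
x_proj = clip(0.538) = 0.538
y_proj = clip(0.6974) = 0.6974
Step 4: Evaluate f.
f(0.538, 0.6974) = 5.7693


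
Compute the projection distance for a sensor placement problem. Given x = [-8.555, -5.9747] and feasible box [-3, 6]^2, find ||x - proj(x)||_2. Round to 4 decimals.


Project each component onto [-3, 6].
clip(-8.555) = -3.0, clip(-5.9747) = -3.0
Projection = [-3.0, -3.0]
Squared diffs: [30.858, 8.8488]
Distance = sqrt(39.7068) = 6.3013


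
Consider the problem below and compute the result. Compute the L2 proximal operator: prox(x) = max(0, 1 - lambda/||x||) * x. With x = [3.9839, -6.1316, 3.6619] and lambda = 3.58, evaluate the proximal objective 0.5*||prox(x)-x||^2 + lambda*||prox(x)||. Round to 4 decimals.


Step 1: Compute ||x||.
||x|| = 8.1779
Step 2: Compute scaling factor.
scale = max(0, 1 - 3.58/8.1779) = 0.5622
Step 3: prox(x) = [2.2399, -3.4474, 2.0588]
||prox(x)|| = 4.5979
Step 4: Proximal objective.
0.5*||prox-x||^2 = 6.4082
lambda*||prox|| = 16.4605
Total = 22.8686


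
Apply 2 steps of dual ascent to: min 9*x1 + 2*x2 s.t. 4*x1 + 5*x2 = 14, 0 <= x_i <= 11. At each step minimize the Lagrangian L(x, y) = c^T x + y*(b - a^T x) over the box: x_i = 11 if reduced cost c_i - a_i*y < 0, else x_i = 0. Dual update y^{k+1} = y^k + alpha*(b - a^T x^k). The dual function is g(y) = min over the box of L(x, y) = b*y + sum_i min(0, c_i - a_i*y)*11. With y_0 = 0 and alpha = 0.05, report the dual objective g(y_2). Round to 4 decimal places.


Dual ascent for LP: min 9*x1 + 2*x2, 4*x1 + 5*x2 = 14, 0 <= x_i <= 11
Step 1: y^k = 0.0, reduced costs: (9.0, 2.0)
  x^k = (0.0, 0.0), subgradient = b - a^T x = 14.0
  y^{k+1} = 0.0 + 0.05*14.0 = 0.7
Step 2: y^k = 0.7, reduced costs: (6.2, -1.5)
  x^k = (0.0, 11.0), subgradient = b - a^T x = -41.0
  y^{k+1} = 0.7 + 0.05*-41.0 = -1.35
Dual objective at y_2 = -1.35: reduced costs (14.4, 8.75), box minimizer x = (0.0, 0.0)
g(y_2) = b*y + (c1 - a1*y)*x1 + (c2 - a2*y)*x2 = 14*(-1.35) + 14.4*0.0 + 8.75*0.0 = -18.9 + 0.0 + 0.0 = -18.9


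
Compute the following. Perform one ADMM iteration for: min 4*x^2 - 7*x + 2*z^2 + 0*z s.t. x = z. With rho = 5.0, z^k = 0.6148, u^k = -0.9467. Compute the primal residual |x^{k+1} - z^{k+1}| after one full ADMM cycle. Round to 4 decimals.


ADMM iteration with rho = 5.0, z^k = 0.6148, u^k = -0.9467
Step 1: x-update.
Minimize 4*x^2 - 7*x + (5.0/2)*(x - 0.6148 - 0.9467)^2
FOC: (2*4 + 5.0)*x = 7 + 5.0*(0.6148 + 0.9467)
x^{k+1} = 1.139
Step 2: z-update.
Minimize 2*z^2 + 0*z + (5.0/2)*(1.139 - z - 0.9467)^2
FOC: (2*2 + 5.0)*z = 0 + 5.0*(1.139 - 0.9467)
z^{k+1} = 0.1069
Step 3: u-update.
u^{k+1} = -0.9467 + 1.139 - 0.1069 = 0.0855
Step 4: Primal residual = |1.139 - 0.1069| = 1.0322


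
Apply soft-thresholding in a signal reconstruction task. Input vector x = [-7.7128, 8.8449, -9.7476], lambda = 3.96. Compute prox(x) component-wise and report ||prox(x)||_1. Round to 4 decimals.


Soft-thresholding with lambda = 3.96:
prox(-7.7128) = sign(-7.7128)*max(|-7.7128| - 3.96, 0) = -3.7528
prox(8.8449) = sign(8.8449)*max(|8.8449| - 3.96, 0) = 4.8849
prox(-9.7476) = sign(-9.7476)*max(|-9.7476| - 3.96, 0) = -5.7876
prox(x) = [-3.7528, 4.8849, -5.7876]
||prox(x)||_1 = 3.7528 + 4.8849 + 5.7876 = 14.4253


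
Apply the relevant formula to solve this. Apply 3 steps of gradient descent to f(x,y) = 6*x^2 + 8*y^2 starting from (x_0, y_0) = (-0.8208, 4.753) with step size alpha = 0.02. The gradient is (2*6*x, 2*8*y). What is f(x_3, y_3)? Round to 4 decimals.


Gradient descent on f(x,y) = 6*x^2 + 8*y^2.
Starting point: (-0.8208, 4.753), alpha = 0.02
Step 1: grad_x = 2*6*-0.8208 = -9.8496, grad_y = 2*8*4.753 = 76.048
  x_1 = -0.8208 - 0.02*-9.8496 = -0.6238
  y_1 = 4.753 - 0.02*76.048 = 3.232
Step 2: grad_x = 2*6*-0.6238 = -7.4857, grad_y = 2*8*3.232 = 51.7126
  x_2 = -0.6238 - 0.02*-7.4857 = -0.4741
  y_2 = 3.232 - 0.02*51.7126 = 2.1978
Step 3: grad_x = 2*6*-0.4741 = -5.6891, grad_y = 2*8*2.1978 = 35.1646
  x_3 = -0.4741 - 0.02*-5.6891 = -0.3603
  y_3 = 2.1978 - 0.02*35.1646 = 1.4945
f(-0.3603, 1.4945) = 6*(-0.3603)^2 + 8*1.4945^2 = 18.6471


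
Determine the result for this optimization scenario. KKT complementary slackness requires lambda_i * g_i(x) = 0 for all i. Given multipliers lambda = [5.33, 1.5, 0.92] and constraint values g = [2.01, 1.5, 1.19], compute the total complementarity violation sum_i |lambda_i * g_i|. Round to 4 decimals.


KKT complementary slackness check:
lambda_1 * g_1 = 5.33 * 2.01 = 10.7133
lambda_2 * g_2 = 1.5 * 1.5 = 2.25
lambda_3 * g_3 = 0.92 * 1.19 = 1.0948
Total violation = 10.7133 + 2.25 + 1.0948 = 14.0581


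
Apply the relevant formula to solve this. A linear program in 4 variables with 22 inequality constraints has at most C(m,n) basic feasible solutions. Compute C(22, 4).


Each vertex corresponds to some choice of n active constraints out of m, so the number of vertices is at most C(m, n) = m! / (n!(m-n)!).
m = 22, n = 4
Numerator: 22 * 21 * 20 * 19
Denominator: 4! = 24
C(22, 4) = 7315


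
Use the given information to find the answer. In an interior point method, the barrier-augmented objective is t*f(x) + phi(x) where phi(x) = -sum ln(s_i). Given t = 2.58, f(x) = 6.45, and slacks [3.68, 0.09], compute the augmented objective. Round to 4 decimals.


Step 1: Compute log-barrier.
ln values: [1.3029, -2.4079]
phi = -(1.3029 - 2.4079) = 1.105
Step 2: Compute augmented objective.
t*f(x) = 2.58*6.45 = 16.641
Total = 16.641 + 1.105 = 17.746


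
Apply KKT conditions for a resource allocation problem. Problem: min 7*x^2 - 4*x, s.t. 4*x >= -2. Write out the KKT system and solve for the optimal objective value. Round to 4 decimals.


Step 1: Try lambda = 0 (constraint inactive).
Stationarity: 2*7*x - 4 = 0
x* = 4/(2*7) = 2/7 = 0.2857 (rounded; the exact value 2/7 is used below)
Check constraint: 4*0.2857 = 1.1428 >= -2 -- satisfied.
Step 2: Compute optimal value.
f(x*) = 7*(2/7)^2 - 4*(2/7) = -0.5714


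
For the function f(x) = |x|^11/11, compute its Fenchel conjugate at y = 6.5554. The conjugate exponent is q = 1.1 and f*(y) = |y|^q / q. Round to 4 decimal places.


The conjugate exponent q satisfies 1/p + 1/q = 1.
p = 11, so q = 11/(11 - 1) = 1.1
|y|^q = 6.5554^1.1 = 7.9115
f*(6.5554) = 7.9115 / 1.1 = 7.1923


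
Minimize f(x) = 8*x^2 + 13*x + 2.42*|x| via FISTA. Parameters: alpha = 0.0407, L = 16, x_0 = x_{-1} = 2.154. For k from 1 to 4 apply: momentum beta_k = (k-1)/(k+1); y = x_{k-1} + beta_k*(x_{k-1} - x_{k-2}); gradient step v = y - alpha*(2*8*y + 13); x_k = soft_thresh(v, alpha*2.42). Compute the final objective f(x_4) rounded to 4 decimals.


FISTA on f(x) = 8*x^2 + 13*x + 2.42*|x|
L = 16, alpha = 0.0407
Iteration 1: beta = 0.0, y = 2.154 + 0.0*(2.154 - 2.154) = 2.154
  grad(y) = 47.464, v = y - alpha*grad = 0.2222
  prox(v) = soft_thresh(0.2222, 0.0985) = 0.1237
Iteration 2: beta = 0.3333, y = 0.1237 + 0.3333*(0.1237 - 2.154) = -0.553
  grad(y) = 4.1514, v = y - alpha*grad = -0.722
  prox(v) = soft_thresh(-0.722, 0.0985) = -0.6235
Iteration 3: beta = 0.5, y = -0.6235 + 0.5*(-0.6235 - 0.1237) = -0.9971
  grad(y) = -2.9539, v = y - alpha*grad = -0.8769
  prox(v) = soft_thresh(-0.8769, 0.0985) = -0.7784
Iteration 4: beta = 0.6, y = -0.7784 + 0.6*(-0.7784 + 0.6235) = -0.8713
  grad(y) = -0.9414, v = y - alpha*grad = -0.833
  prox(v) = soft_thresh(-0.833, 0.0985) = -0.7345
f(x_4) = 8*(-0.7345)^2 + 13*(-0.7345) + 2.42*|-0.7345| = -3.4551


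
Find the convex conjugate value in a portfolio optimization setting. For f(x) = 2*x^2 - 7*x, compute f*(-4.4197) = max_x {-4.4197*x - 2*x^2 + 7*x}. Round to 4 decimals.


f*(y) = sup_x {y*x - a*x^2 - b*x} = sup_x {(y-b)*x - a*x^2}
FOC: (y - b) - 2a*x = 0 => x* = (y - b)/(2a)
x* = (-4.4197 + 7)/(2*2) = 0.6451
f*(-4.4197) = (y-b)^2/(4a) = (-4.4197 + 7)^2/(4*2)
= 6.6579/8 = 0.8322


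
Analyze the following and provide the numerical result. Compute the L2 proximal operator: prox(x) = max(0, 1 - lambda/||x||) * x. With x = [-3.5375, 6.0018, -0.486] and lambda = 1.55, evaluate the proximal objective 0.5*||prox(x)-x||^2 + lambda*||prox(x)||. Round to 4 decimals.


Step 1: Compute ||x||.
||x|| = 6.9837
Step 2: Compute scaling factor.
scale = max(0, 1 - 1.55/6.9837) = 0.7781
Step 3: prox(x) = [-2.7524, 4.6697, -0.3781]
||prox(x)|| = 5.4337
Step 4: Proximal objective.
0.5*||prox-x||^2 = 1.2013
lambda*||prox|| = 8.4222
Total = 9.6234


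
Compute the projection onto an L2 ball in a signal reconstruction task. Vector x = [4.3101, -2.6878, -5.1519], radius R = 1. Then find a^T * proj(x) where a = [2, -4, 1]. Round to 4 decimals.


Step 1: Compute ||x|| (intermediates to 6 decimals).
||x|| = sqrt(4.3101^2 + (-2.6878)^2 + (-5.1519)^2) = 7.234867
Step 2: Project.
Since ||x|| > R, scale = R/||x|| = 1/7.234867 = 0.13822, proj(x) = scale * x
proj(x) = [0.595742, -0.371508, -0.712096]
Step 3: Dot product.
a^T * proj(x) = 2*0.595742 - 4*(-0.371508) + 1*(-0.712096) = 1.9654


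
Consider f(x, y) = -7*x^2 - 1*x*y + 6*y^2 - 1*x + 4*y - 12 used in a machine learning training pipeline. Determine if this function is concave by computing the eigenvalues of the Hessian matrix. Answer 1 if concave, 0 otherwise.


The Hessian of f(x,y) = -7*x^2 - 1*x*y + 6*y^2 - 1*x + 4*y - 12 is:
H = [[-14, -1], [-1, 12]]
Trace = -14 + 12 = -2
Determinant = -14*12 - (-1)^2 = -169
Discriminant = (-2)^2 - 4*-169 = 680.0
Eigenvalues: lambda_1 = -14.0384, lambda_2 = 12.0384
The function is not concave.

0


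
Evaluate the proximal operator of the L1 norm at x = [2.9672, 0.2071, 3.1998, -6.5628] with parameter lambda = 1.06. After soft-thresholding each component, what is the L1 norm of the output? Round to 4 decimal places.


Soft-thresholding with lambda = 1.06:
prox(2.9672) = sign(2.9672)*max(|2.9672| - 1.06, 0) = 1.9072
prox(0.2071) = sign(0.2071)*max(|0.2071| - 1.06, 0) = 0.0
prox(3.1998) = sign(3.1998)*max(|3.1998| - 1.06, 0) = 2.1398
prox(-6.5628) = sign(-6.5628)*max(|-6.5628| - 1.06, 0) = -5.5028
prox(x) = [1.9072, 0.0, 2.1398, -5.5028]
||prox(x)||_1 = 1.9072 + 0.0 + 2.1398 + 5.5028 = 9.5498


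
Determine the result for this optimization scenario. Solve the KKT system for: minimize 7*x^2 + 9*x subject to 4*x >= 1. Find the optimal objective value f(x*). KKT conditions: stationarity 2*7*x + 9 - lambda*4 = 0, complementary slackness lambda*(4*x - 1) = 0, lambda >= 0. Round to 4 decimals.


Step 1: Try lambda = 0 (constraint inactive).
x_unc = -9/(2*7) = -0.6429
Check: 4*-0.6429 = -2.5716 < 1 -- violated!
Step 2: Constraint must be active: 4*x = 1
x* = 1/4 = 0.25
lambda = (2*7*0.25 + 9)/4 = 3.125
Step 3: Compute optimal value.
f(x*) = 7*0.25^2 + 9*0.25 = 2.6875


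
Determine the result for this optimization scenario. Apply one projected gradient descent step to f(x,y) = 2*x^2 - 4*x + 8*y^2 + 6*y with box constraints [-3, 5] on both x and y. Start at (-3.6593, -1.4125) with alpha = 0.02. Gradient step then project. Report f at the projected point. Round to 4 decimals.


Step 1: Compute gradient at (-3.6593, -1.4125).
grad_x = 2*2*-3.6593 - 4 = -18.6372
grad_y = 2*8*-1.4125 + 6 = -16.6
Step 2: Gradient step.
x_raw = -3.6593 - 0.02*-18.6372 = -3.2866
y_raw = -1.4125 - 0.02*-16.6 = -1.0805
Step 3: Project onto [-3, 5].
x_proj = clip(-3.2866) = -3.0
y_proj = clip(-1.0805) = -1.0805
Step 4: Evaluate f.
f(-3.0, -1.0805) = 32.8568


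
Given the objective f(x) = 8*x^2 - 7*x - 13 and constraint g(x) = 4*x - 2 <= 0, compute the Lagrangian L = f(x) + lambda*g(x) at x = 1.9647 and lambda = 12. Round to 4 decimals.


Step 1: Evaluate f(x).
f(1.9647) = 8*1.9647^2 - 7*1.9647 - 13 = 4.1275
Step 2: Evaluate g(x).
g(1.9647) = 4*1.9647 - 2 = 5.8588
Step 3: Compute Lagrangian.
L = 4.1275 + 12*5.8588 = 74.4331


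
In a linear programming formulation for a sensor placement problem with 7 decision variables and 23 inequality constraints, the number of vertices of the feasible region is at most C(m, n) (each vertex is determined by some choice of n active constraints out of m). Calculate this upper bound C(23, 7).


Each vertex corresponds to some choice of n active constraints out of m, so the number of vertices is at most C(m, n) = m! / (n!(m-n)!).
m = 23, n = 7
Numerator: 23 * 22 * 21 * 20 * 19 * 18 * 17
Denominator: 7! = 5040
C(23, 7) = 245157


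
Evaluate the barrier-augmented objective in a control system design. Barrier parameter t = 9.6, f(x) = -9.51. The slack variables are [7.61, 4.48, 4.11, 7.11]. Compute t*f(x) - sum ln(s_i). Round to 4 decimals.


Step 1: Compute log-barrier.
ln values: [2.0295, 1.4996, 1.4134, 1.9615]
phi = -(2.0295 + 1.4996 + 1.4134 + 1.9615) = -6.904
Step 2: Compute augmented objective.
t*f(x) = 9.6*-9.51 = -91.296
Total = -91.296 - 6.904 = -98.2


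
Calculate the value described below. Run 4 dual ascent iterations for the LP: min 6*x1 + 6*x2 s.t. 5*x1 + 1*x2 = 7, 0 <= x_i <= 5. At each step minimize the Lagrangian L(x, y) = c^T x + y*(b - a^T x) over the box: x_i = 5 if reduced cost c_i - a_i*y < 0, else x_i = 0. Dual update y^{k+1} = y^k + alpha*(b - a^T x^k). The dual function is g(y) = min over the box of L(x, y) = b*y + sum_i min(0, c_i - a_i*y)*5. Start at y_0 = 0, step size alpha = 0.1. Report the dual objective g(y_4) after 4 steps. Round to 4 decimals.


Dual ascent for LP: min 6*x1 + 6*x2, 5*x1 + 1*x2 = 7, 0 <= x_i <= 5
Step 1: y^k = 0.0, reduced costs: (6.0, 6.0)
  x^k = (0.0, 0.0), subgradient = b - a^T x = 7.0
  y^{k+1} = 0.0 + 0.1*7.0 = 0.7
Step 2: y^k = 0.7, reduced costs: (2.5, 5.3)
  x^k = (0.0, 0.0), subgradient = b - a^T x = 7.0
  y^{k+1} = 0.7 + 0.1*7.0 = 1.4
Step 3: y^k = 1.4, reduced costs: (-1.0, 4.6)
  x^k = (5.0, 0.0), subgradient = b - a^T x = -18.0
  y^{k+1} = 1.4 + 0.1*-18.0 = -0.4
Step 4: y^k = -0.4, reduced costs: (8.0, 6.4)
  x^k = (0.0, 0.0), subgradient = b - a^T x = 7.0
  y^{k+1} = -0.4 + 0.1*7.0 = 0.3
Dual objective at y_4 = 0.3: reduced costs (4.5, 5.7), box minimizer x = (0.0, 0.0)
g(y_4) = b*y + (c1 - a1*y)*x1 + (c2 - a2*y)*x2 = 7*0.3 + 4.5*0.0 + 5.7*0.0 = 2.1 + 0.0 + 0.0 = 2.1


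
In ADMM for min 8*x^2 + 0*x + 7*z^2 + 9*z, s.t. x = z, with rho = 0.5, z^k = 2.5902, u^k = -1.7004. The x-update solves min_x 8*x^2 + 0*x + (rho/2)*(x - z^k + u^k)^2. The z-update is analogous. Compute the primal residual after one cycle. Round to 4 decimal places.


ADMM iteration with rho = 0.5, z^k = 2.5902, u^k = -1.7004
Step 1: x-update.
Minimize 8*x^2 + 0*x + (0.5/2)*(x - 2.5902 - 1.7004)^2
FOC: (2*8 + 0.5)*x = 0 + 0.5*(2.5902 + 1.7004)
x^{k+1} = 0.13
Step 2: z-update.
Minimize 7*z^2 + 9*z + (0.5/2)*(0.13 - z - 1.7004)^2
FOC: (2*7 + 0.5)*z = -9 + 0.5*(0.13 - 1.7004)
z^{k+1} = -0.6748
Step 3: u-update.
u^{k+1} = -1.7004 + 0.13 + 0.6748 = -0.8955
Step 4: Primal residual = |0.13 + 0.6748| = 0.8049


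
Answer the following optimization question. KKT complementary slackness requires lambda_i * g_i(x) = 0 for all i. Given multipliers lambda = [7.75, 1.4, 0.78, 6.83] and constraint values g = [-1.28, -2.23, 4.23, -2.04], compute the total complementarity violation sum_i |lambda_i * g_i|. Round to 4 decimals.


KKT complementary slackness check:
lambda_1 * g_1 = 7.75 * -1.28 = -9.92
lambda_2 * g_2 = 1.4 * -2.23 = -3.122
lambda_3 * g_3 = 0.78 * 4.23 = 3.2994
lambda_4 * g_4 = 6.83 * -2.04 = -13.9332
Total violation = 9.92 + 3.122 + 3.2994 + 13.9332 = 30.2746


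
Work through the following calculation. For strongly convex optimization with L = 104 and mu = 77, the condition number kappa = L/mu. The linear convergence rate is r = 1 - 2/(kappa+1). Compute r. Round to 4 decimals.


Step 1: Compute the condition number.
kappa = L/mu = 104/77 = 1.3506
Step 2: Compute the convergence rate.
r = 1 - 2/(kappa + 1) = 1 - 2*mu/(L + mu) = (L - mu)/(L + mu) = 27/181 = 0.1492


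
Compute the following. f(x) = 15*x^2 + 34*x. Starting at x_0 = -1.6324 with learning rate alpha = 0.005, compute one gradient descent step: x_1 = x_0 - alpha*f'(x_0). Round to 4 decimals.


We compute the gradient at x_0 and apply the update.
f'(x) = 30*x + 34
f'(-1.6324) = 30*-1.6324 + 34 = -14.972
x_1 = -1.6324 - 0.005*-14.972 = -1.5575


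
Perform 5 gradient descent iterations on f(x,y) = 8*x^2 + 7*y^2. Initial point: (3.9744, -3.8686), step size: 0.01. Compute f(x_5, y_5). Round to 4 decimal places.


Gradient descent on f(x,y) = 8*x^2 + 7*y^2.
Starting point: (3.9744, -3.8686), alpha = 0.01
Step 1: grad_x = 2*8*3.9744 = 63.5904, grad_y = 2*7*-3.8686 = -54.1604
  x_1 = 3.9744 - 0.01*63.5904 = 3.3385
  y_1 = -3.8686 - 0.01*-54.1604 = -3.327
Step 2: grad_x = 2*8*3.3385 = 53.4159, grad_y = 2*7*-3.327 = -46.5779
  x_2 = 3.3385 - 0.01*53.4159 = 2.8043
  y_2 = -3.327 - 0.01*-46.5779 = -2.8612
Step 3: grad_x = 2*8*2.8043 = 44.8694, grad_y = 2*7*-2.8612 = -40.057
  x_3 = 2.8043 - 0.01*44.8694 = 2.3556
  y_3 = -2.8612 - 0.01*-40.057 = -2.4606
Step 4: grad_x = 2*8*2.3556 = 37.6903, grad_y = 2*7*-2.4606 = -34.449
  x_4 = 2.3556 - 0.01*37.6903 = 1.9787
  y_4 = -2.4606 - 0.01*-34.449 = -2.1162
Step 5: grad_x = 2*8*1.9787 = 31.6598, grad_y = 2*7*-2.1162 = -29.6262
  x_5 = 1.9787 - 0.01*31.6598 = 1.6621
  y_5 = -2.1162 - 0.01*-29.6262 = -1.8199
f(1.6621, -1.8199) = 8*1.6621^2 + 7*(-1.8199)^2 = 45.2858


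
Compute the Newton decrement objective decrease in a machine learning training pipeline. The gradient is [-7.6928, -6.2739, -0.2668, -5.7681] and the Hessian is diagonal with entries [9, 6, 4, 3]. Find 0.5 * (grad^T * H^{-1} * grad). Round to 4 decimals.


Step 1: H is diagonal, so H^(-1) * g = [-0.8548, -1.0457, -0.0667, -1.9227].
Step 2: g^T H^(-1) g = sum_i g_i^2 / H_ii
  = (-7.6928)^2/9 + (-6.2739)^2/6 + (-0.2668)^2/4 + (-5.7681)^2/3
  = 6.5755 + 6.5603 + 0.0178 + 11.0903 = 24.2439
Step 3: Objective decrease = 0.5 * g^T H^(-1) g = 12.1219


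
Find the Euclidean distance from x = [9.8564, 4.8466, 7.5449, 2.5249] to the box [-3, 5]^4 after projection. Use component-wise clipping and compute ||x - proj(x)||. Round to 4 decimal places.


Project each component onto [-3, 5].
clip(9.8564) = 5.0, clip(4.8466) = 4.8466, clip(7.5449) = 5.0, clip(2.5249) = 2.5249
Projection = [5.0, 4.8466, 5.0, 2.5249]
Squared diffs: [23.5846, 0.0, 6.4765, 0.0]
Distance = sqrt(30.0611) = 5.4828


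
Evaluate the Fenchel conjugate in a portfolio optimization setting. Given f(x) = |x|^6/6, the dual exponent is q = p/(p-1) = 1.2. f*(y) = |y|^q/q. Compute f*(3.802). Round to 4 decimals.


The conjugate exponent q satisfies 1/p + 1/q = 1.
p = 6, so q = 6/(6 - 1) = 1.2
|y|^q = 3.802^1.2 = 4.9661
f*(3.802) = 4.9661 / 1.2 = 4.1384


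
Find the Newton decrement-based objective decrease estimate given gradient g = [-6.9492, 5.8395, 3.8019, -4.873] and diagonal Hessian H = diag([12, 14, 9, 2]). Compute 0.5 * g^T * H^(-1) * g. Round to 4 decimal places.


Step 1: H is diagonal, so H^(-1) * g = [-0.5791, 0.4171, 0.4224, -2.4365].
Step 2: g^T H^(-1) g = sum_i g_i^2 / H_ii
  = (-6.9492)^2/12 + (5.8395)^2/14 + (3.8019)^2/9 + (-4.873)^2/2
  = 4.0243 + 2.4357 + 1.606 + 11.8731 = 19.9391
Step 3: Objective decrease = 0.5 * g^T H^(-1) g = 9.9695


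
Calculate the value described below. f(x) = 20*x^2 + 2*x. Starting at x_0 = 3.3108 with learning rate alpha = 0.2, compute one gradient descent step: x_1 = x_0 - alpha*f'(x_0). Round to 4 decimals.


We compute the gradient at x_0 and apply the update.
f'(x) = 40*x + 2
f'(3.3108) = 40*3.3108 + 2 = 134.432
x_1 = 3.3108 - 0.2*134.432 = -23.5756


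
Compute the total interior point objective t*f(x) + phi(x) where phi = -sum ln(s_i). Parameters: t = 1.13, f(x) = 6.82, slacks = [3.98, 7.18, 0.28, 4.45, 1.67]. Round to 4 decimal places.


Step 1: Compute log-barrier.
ln values: [1.3813, 1.9713, -1.273, 1.4929, 0.5128]
phi = -(1.3813 + 1.9713 - 1.273 + 1.4929 + 0.5128) = -4.0853
Step 2: Compute augmented objective.
t*f(x) = 1.13*6.82 = 7.7066
Total = 7.7066 - 4.0853 = 3.6213


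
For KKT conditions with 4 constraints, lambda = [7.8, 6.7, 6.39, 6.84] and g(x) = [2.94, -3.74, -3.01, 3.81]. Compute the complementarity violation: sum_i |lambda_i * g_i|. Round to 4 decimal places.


KKT complementary slackness check:
lambda_1 * g_1 = 7.8 * 2.94 = 22.932
lambda_2 * g_2 = 6.7 * -3.74 = -25.058
lambda_3 * g_3 = 6.39 * -3.01 = -19.2339
lambda_4 * g_4 = 6.84 * 3.81 = 26.0604
Total violation = 22.932 + 25.058 + 19.2339 + 26.0604 = 93.2843


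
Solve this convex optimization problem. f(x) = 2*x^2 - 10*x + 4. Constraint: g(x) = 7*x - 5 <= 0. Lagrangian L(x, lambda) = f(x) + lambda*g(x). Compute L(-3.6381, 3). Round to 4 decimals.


Step 1: Evaluate f(x).
f(-3.6381) = 2*(-3.6381)^2 - 10*(-3.6381) + 4 = 66.8525
Step 2: Evaluate g(x).
g(-3.6381) = 7*-3.6381 - 5 = -30.4667
Step 3: Compute Lagrangian.
L = 66.8525 + 3*-30.4667 = -24.5476


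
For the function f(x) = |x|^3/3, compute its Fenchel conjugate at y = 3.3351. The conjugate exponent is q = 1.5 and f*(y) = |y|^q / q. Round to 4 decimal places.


The conjugate exponent q satisfies 1/p + 1/q = 1.
p = 3, so q = 3/(3 - 1) = 1.5
|y|^q = 3.3351^1.5 = 6.0906
f*(3.3351) = 6.0906 / 1.5 = 4.0604


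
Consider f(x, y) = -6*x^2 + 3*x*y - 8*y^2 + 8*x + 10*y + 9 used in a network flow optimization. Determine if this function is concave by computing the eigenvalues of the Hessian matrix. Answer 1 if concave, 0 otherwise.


The Hessian of f(x,y) = -6*x^2 + 3*x*y - 8*y^2 + 8*x + 10*y + 9 is:
H = [[-12, 3], [3, -16]]
Trace = -12 - 16 = -28
Determinant = -12*-16 - (3)^2 = 183
Discriminant = (-28)^2 - 4*183 = 52.0
Eigenvalues: lambda_1 = -17.6056, lambda_2 = -10.3944
The function is concave.

1


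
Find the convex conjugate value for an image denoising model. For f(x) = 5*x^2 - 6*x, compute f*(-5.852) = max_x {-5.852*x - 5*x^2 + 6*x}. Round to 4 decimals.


f*(y) = sup_x {y*x - a*x^2 - b*x} = sup_x {(y-b)*x - a*x^2}
FOC: (y - b) - 2a*x = 0 => x* = (y - b)/(2a)
x* = (-5.852 + 6)/(2*5) = 0.0148
f*(-5.852) = (y-b)^2/(4a) = (-5.852 + 6)^2/(4*5)
= 0.0219/20 = 0.0011


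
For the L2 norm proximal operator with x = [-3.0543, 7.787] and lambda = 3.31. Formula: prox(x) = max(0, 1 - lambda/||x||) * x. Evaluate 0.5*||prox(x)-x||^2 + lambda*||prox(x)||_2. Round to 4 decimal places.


Step 1: Compute ||x||.
||x|| = 8.3646
Step 2: Compute scaling factor.
scale = max(0, 1 - 3.31/8.3646) = 0.6043
Step 3: prox(x) = [-1.8457, 4.7056]
||prox(x)|| = 5.0546
Step 4: Proximal objective.
0.5*||prox-x||^2 = 5.4781
lambda*||prox|| = 16.7307
Total = 22.2087
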